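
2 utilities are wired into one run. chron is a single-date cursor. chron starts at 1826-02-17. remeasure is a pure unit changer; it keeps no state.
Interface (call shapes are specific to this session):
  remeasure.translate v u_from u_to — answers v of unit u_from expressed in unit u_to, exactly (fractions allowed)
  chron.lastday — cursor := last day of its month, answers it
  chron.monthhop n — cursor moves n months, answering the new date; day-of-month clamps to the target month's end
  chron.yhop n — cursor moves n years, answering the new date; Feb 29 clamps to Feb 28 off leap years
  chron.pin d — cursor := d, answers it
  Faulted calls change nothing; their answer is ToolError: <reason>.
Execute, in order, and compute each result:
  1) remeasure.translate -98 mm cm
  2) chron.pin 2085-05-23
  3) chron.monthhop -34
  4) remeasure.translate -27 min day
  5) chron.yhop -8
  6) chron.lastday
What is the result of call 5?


Answer: 2074-07-23

Derivation:
~$ remeasure.translate v=-98 u_from=mm u_to=cm
[out] -49/5
~$ chron.pin d=2085-05-23
[out] 2085-05-23
~$ chron.monthhop n=-34
[out] 2082-07-23
~$ remeasure.translate v=-27 u_from=min u_to=day
[out] -3/160
~$ chron.yhop n=-8
[out] 2074-07-23
~$ chron.lastday
[out] 2074-07-31


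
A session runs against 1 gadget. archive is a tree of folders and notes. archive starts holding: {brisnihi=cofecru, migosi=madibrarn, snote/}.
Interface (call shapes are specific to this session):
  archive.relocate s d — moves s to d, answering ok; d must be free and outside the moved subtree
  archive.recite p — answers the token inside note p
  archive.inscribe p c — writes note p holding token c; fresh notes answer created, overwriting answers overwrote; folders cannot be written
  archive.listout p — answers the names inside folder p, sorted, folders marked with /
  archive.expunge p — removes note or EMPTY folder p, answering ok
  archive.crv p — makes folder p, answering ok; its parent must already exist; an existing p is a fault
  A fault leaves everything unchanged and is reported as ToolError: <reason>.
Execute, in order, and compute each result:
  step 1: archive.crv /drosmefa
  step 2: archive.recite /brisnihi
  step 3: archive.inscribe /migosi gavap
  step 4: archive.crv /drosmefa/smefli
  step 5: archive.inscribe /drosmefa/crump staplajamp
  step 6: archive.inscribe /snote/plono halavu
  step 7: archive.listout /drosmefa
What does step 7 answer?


>>> crv p→/drosmefa
:: ok
>>> recite p→/brisnihi
:: cofecru
>>> inscribe p→/migosi c→gavap
:: overwrote
>>> crv p→/drosmefa/smefli
:: ok
>>> inscribe p→/drosmefa/crump c→staplajamp
:: created
>>> inscribe p→/snote/plono c→halavu
:: created
>>> listout p→/drosmefa
:: [crump, smefli/]

Answer: [crump, smefli/]


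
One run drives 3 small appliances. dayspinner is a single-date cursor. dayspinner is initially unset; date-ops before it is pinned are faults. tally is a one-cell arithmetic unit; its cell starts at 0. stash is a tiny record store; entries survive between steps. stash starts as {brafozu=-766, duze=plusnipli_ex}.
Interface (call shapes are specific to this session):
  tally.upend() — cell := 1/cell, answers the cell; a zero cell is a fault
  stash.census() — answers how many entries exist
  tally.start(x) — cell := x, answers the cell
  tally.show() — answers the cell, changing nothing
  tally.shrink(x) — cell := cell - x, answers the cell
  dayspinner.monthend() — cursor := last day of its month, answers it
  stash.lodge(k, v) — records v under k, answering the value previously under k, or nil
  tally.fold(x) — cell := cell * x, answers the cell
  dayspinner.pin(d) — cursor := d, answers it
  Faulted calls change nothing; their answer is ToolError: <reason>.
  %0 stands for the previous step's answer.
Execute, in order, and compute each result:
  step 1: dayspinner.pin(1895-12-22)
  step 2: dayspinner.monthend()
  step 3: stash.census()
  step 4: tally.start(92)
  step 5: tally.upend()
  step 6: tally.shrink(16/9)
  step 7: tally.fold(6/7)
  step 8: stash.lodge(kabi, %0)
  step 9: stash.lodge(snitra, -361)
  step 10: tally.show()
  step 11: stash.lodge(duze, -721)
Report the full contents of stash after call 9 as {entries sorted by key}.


Answer: {brafozu=-766, duze=plusnipli_ex, kabi=-209/138, snitra=-361}

Derivation:
Now I run pin(1895-12-22): 1895-12-22.
I invoke monthend, giving 1895-12-31.
Now I run census(): 2.
I use start(92), giving 92.
Using upend, yielding 1/92.
I try shrink(16/9), and observe -1463/828.
Next I call fold(6/7), and see -209/138.
Invoking lodge(kabi, %0), which returns nil.
I run lodge(snitra, -361): nil.
I invoke show(), and get -209/138.
I call lodge(duze, -721), → plusnipli_ex.


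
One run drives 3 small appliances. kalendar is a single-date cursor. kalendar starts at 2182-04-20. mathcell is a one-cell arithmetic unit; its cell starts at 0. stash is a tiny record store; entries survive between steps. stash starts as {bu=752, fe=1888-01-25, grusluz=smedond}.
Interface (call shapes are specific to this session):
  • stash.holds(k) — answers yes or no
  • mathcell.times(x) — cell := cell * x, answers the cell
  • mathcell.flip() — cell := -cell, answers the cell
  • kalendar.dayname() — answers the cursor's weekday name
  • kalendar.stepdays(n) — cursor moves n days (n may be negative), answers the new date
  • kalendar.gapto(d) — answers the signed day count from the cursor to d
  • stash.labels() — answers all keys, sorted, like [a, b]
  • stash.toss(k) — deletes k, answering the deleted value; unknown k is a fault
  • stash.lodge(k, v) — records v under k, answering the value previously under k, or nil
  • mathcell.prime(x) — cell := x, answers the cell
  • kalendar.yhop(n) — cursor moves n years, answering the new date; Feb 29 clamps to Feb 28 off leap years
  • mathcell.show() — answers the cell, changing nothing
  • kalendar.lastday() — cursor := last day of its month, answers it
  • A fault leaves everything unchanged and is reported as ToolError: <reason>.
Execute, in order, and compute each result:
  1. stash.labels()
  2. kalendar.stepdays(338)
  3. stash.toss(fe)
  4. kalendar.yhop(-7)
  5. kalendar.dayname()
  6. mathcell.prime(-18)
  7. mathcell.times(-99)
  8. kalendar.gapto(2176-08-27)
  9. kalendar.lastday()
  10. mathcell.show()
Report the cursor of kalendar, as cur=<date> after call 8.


Answer: cur=2176-03-24

Derivation:
# 1. stash.labels() -> [bu, fe, grusluz]
# 2. kalendar.stepdays(n: 338) -> 2183-03-24
# 3. stash.toss(k: fe) -> 1888-01-25
# 4. kalendar.yhop(n: -7) -> 2176-03-24
# 5. kalendar.dayname() -> Sunday
# 6. mathcell.prime(x: -18) -> -18
# 7. mathcell.times(x: -99) -> 1782
# 8. kalendar.gapto(d: 2176-08-27) -> 156
# 9. kalendar.lastday() -> 2176-03-31
# 10. mathcell.show() -> 1782


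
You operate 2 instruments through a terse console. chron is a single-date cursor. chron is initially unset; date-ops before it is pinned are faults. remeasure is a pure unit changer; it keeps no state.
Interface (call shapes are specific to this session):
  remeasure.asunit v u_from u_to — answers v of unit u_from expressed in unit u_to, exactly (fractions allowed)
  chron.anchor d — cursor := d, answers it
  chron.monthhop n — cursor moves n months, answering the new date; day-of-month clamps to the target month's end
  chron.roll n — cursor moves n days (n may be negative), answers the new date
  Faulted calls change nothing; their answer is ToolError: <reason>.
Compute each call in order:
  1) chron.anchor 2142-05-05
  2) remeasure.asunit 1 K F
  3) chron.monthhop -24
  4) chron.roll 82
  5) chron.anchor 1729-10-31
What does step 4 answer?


Answer: 2140-07-26

Derivation:
;; 1. chron.anchor(d=2142-05-05) : 2142-05-05
;; 2. remeasure.asunit(v=1, u_from=K, u_to=F) : -45787/100
;; 3. chron.monthhop(n=-24) : 2140-05-05
;; 4. chron.roll(n=82) : 2140-07-26
;; 5. chron.anchor(d=1729-10-31) : 1729-10-31


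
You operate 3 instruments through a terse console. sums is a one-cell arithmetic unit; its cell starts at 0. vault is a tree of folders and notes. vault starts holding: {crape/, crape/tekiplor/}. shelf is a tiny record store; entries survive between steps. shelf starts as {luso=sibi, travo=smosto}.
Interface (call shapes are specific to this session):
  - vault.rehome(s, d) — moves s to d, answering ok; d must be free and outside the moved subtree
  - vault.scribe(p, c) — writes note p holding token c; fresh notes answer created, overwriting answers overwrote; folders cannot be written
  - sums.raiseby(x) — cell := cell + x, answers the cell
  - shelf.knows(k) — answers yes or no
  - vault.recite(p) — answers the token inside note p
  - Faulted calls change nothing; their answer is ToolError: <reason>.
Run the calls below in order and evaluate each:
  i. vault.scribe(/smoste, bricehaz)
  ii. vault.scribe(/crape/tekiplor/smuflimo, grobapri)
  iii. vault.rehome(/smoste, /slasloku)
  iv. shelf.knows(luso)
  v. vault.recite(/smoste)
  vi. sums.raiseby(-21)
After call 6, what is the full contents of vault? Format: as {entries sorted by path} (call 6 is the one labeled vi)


Do: vault.scribe[p: /smoste; c: bricehaz]
See: created
Do: vault.scribe[p: /crape/tekiplor/smuflimo; c: grobapri]
See: created
Do: vault.rehome[s: /smoste; d: /slasloku]
See: ok
Do: shelf.knows[k: luso]
See: yes
Do: vault.recite[p: /smoste]
See: ToolError: not found
Do: sums.raiseby[x: -21]
See: -21

Answer: {crape/, crape/tekiplor/, crape/tekiplor/smuflimo=grobapri, slasloku=bricehaz}


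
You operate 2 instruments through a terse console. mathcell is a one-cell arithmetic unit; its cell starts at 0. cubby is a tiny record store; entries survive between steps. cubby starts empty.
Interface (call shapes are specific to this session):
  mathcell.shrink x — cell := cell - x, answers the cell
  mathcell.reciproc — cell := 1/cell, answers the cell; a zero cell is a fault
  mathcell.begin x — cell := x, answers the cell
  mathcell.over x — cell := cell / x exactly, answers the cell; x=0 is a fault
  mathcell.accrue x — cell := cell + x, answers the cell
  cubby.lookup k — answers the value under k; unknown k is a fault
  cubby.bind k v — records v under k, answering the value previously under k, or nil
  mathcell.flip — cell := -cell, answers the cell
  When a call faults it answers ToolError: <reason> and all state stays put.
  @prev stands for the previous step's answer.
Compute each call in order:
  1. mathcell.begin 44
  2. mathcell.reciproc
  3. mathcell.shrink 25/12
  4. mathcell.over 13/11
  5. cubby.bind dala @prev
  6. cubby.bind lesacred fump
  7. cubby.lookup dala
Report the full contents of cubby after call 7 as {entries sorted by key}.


Answer: {dala=-68/39, lesacred=fump}

Derivation:
Invoking mathcell.begin with x: 44, → 44.
Next I call mathcell.reciproc, and observe 1/44.
I run mathcell.shrink with x: 25/12, yielding -68/33.
I run mathcell.over with x: 13/11, and get -68/39.
Then cubby.bind with k: dala, v: @prev, which returns nil.
Invoking cubby.bind with k: lesacred, v: fump, giving nil.
I use cubby.lookup with k: dala, — result: -68/39.


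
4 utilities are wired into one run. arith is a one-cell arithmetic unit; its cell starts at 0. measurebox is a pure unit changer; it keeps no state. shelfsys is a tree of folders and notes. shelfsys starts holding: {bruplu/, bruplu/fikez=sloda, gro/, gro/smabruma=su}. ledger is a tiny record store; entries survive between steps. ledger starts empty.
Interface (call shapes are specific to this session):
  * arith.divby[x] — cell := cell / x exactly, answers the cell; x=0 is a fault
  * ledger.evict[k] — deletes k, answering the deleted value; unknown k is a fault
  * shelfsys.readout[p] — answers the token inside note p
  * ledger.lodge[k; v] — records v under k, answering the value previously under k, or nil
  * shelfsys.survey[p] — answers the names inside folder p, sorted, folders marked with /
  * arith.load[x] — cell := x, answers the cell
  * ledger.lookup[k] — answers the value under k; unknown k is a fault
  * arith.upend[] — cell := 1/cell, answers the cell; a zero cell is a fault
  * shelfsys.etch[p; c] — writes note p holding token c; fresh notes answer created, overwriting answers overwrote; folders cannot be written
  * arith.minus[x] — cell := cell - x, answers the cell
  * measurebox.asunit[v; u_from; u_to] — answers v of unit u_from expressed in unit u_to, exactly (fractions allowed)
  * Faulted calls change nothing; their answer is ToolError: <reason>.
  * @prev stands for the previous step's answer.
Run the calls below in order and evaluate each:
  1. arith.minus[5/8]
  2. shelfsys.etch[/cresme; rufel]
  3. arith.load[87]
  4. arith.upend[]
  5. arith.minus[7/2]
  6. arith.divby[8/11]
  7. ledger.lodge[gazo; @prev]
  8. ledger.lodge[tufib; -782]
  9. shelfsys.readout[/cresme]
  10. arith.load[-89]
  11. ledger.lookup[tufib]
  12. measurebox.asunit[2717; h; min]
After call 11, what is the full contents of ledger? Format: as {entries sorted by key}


Act: arith.minus[x=5/8]
Obs: -5/8
Act: shelfsys.etch[p=/cresme; c=rufel]
Obs: created
Act: arith.load[x=87]
Obs: 87
Act: arith.upend[]
Obs: 1/87
Act: arith.minus[x=7/2]
Obs: -607/174
Act: arith.divby[x=8/11]
Obs: -6677/1392
Act: ledger.lodge[k=gazo; v=@prev]
Obs: nil
Act: ledger.lodge[k=tufib; v=-782]
Obs: nil
Act: shelfsys.readout[p=/cresme]
Obs: rufel
Act: arith.load[x=-89]
Obs: -89
Act: ledger.lookup[k=tufib]
Obs: -782
Act: measurebox.asunit[v=2717; u_from=h; u_to=min]
Obs: 163020

Answer: {gazo=-6677/1392, tufib=-782}


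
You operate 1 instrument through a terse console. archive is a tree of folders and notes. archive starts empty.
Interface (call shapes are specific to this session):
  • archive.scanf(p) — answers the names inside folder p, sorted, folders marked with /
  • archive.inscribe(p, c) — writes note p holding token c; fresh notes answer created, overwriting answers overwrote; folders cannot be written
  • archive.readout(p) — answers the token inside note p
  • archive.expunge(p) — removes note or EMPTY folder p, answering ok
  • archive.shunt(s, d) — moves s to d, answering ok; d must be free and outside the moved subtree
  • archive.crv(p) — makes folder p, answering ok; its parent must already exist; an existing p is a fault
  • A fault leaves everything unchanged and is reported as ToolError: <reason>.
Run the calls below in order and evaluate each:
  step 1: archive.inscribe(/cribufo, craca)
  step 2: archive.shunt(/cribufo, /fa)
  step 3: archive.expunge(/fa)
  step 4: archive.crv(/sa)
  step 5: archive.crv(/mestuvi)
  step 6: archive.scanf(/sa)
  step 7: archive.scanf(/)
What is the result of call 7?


Answer: [mestuvi/, sa/]

Derivation:
% inscribe p: /cribufo c: craca
= created
% shunt s: /cribufo d: /fa
= ok
% expunge p: /fa
= ok
% crv p: /sa
= ok
% crv p: /mestuvi
= ok
% scanf p: /sa
= []
% scanf p: /
= [mestuvi/, sa/]


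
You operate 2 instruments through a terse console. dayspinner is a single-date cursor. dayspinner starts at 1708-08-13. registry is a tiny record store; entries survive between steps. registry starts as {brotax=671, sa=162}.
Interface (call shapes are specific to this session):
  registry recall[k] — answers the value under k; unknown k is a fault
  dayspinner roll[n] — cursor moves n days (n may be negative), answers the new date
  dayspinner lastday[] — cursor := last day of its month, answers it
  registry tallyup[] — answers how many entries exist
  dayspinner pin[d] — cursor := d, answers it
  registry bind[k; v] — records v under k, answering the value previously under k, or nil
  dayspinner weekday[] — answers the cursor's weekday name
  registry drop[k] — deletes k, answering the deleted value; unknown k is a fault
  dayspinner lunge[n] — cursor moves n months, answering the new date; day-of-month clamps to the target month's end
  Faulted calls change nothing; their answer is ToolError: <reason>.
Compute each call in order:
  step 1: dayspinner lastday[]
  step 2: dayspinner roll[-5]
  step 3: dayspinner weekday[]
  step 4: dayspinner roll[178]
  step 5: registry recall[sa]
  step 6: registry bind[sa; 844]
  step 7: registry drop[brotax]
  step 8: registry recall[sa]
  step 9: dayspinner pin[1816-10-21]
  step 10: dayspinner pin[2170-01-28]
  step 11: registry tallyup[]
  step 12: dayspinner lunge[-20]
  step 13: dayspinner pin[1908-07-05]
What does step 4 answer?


Answer: 1709-02-20

Derivation:
% 1. dayspinner lastday() : 1708-08-31
% 2. dayspinner roll(n=-5) : 1708-08-26
% 3. dayspinner weekday() : Sunday
% 4. dayspinner roll(n=178) : 1709-02-20
% 5. registry recall(k=sa) : 162
% 6. registry bind(k=sa, v=844) : 162
% 7. registry drop(k=brotax) : 671
% 8. registry recall(k=sa) : 844
% 9. dayspinner pin(d=1816-10-21) : 1816-10-21
% 10. dayspinner pin(d=2170-01-28) : 2170-01-28
% 11. registry tallyup() : 1
% 12. dayspinner lunge(n=-20) : 2168-05-28
% 13. dayspinner pin(d=1908-07-05) : 1908-07-05


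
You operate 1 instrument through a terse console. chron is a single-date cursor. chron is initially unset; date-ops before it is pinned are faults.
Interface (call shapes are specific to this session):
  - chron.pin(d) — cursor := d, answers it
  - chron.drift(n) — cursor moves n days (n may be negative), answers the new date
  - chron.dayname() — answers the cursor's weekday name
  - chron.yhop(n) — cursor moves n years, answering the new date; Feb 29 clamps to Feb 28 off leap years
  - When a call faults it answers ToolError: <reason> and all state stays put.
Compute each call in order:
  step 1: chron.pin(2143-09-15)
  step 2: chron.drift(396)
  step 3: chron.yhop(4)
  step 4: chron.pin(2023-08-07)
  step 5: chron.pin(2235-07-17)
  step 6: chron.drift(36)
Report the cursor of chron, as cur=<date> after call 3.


! chron.pin(d: 2143-09-15) : 2143-09-15
! chron.drift(n: 396) : 2144-10-15
! chron.yhop(n: 4) : 2148-10-15
! chron.pin(d: 2023-08-07) : 2023-08-07
! chron.pin(d: 2235-07-17) : 2235-07-17
! chron.drift(n: 36) : 2235-08-22

Answer: cur=2148-10-15


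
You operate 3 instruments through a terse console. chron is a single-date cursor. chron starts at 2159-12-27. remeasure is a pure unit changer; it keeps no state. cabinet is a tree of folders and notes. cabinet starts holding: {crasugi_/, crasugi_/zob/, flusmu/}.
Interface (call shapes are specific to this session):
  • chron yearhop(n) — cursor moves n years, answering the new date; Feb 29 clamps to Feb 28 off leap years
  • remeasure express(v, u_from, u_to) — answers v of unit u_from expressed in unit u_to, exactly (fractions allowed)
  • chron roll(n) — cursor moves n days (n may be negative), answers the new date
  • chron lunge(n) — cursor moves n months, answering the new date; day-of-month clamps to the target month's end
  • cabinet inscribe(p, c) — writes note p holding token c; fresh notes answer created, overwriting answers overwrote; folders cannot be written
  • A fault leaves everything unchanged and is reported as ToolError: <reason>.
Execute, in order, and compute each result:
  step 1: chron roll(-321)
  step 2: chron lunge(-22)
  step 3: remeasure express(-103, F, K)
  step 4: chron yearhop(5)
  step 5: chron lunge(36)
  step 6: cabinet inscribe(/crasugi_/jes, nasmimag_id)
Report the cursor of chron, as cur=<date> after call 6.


Answer: cur=2165-04-09

Derivation:
>>> chron roll n→-321
:: 2159-02-09
>>> chron lunge n→-22
:: 2157-04-09
>>> remeasure express v→-103 u_from→F u_to→K
:: 3963/20
>>> chron yearhop n→5
:: 2162-04-09
>>> chron lunge n→36
:: 2165-04-09
>>> cabinet inscribe p→/crasugi_/jes c→nasmimag_id
:: created


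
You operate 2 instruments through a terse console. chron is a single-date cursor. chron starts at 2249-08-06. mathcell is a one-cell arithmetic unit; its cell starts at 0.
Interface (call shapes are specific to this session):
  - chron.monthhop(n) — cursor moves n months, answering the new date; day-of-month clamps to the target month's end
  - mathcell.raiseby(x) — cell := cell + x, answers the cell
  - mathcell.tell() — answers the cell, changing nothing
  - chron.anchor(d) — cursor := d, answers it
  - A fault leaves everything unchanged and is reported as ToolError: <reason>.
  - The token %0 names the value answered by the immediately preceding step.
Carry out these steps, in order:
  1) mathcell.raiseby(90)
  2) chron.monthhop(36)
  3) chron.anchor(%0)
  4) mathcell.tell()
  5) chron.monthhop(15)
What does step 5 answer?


Answer: 2253-11-06

Derivation:
$ mathcell.raiseby 90
[out] 90
$ chron.monthhop 36
[out] 2252-08-06
$ chron.anchor %0
[out] 2252-08-06
$ mathcell.tell
[out] 90
$ chron.monthhop 15
[out] 2253-11-06


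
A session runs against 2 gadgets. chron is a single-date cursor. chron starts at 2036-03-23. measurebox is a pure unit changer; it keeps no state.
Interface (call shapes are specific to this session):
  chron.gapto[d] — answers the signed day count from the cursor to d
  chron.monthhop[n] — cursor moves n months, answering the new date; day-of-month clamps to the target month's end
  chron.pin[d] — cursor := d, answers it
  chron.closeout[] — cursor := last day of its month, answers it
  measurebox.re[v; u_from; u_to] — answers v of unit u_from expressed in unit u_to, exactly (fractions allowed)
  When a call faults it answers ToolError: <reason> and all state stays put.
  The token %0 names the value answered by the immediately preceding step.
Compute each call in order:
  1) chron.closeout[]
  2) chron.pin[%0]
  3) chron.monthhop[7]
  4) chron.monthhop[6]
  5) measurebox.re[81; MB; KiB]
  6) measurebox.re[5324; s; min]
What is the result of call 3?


==> chron.closeout()
<== 2036-03-31
==> chron.pin(%0)
<== 2036-03-31
==> chron.monthhop(7)
<== 2036-10-31
==> chron.monthhop(6)
<== 2037-04-30
==> measurebox.re(81, MB, KiB)
<== 1265625/16
==> measurebox.re(5324, s, min)
<== 1331/15

Answer: 2036-10-31


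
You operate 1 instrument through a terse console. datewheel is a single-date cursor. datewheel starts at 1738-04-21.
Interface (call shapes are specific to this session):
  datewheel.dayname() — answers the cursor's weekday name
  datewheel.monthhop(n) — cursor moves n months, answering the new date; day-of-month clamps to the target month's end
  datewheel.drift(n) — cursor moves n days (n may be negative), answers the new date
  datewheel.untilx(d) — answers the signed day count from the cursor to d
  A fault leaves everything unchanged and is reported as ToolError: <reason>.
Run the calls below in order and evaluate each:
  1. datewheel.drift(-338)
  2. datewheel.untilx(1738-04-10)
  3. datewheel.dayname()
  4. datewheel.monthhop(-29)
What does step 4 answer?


Answer: 1734-12-18

Derivation:
$ drift n→-338
  1737-05-18
$ untilx d→1738-04-10
  327
$ dayname
  Saturday
$ monthhop n→-29
  1734-12-18


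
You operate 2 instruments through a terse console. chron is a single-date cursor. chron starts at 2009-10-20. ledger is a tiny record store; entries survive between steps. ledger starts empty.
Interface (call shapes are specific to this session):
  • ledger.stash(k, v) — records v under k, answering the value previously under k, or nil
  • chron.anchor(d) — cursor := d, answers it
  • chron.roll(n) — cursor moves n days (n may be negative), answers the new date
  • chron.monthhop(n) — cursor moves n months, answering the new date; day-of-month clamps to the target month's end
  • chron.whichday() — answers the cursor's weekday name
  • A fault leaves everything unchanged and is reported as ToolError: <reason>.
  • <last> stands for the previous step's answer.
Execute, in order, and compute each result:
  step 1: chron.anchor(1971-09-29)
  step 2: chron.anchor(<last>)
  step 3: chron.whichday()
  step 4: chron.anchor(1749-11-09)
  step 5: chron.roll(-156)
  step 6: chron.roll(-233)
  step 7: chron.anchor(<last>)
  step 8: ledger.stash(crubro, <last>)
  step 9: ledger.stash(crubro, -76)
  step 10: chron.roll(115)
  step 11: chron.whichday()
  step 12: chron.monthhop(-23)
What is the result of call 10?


I use chron.anchor passing d=1971-09-29, yielding 1971-09-29.
Calling chron.anchor passing d=<last>, → 1971-09-29.
Calling chron.whichday, → Wednesday.
Then chron.anchor passing d=1749-11-09, and see 1749-11-09.
I use chron.roll passing n=-156, and get 1749-06-06.
I use chron.roll passing n=-233, which returns 1748-10-16.
I invoke chron.anchor passing d=<last>, giving 1748-10-16.
I invoke ledger.stash passing k=crubro, v=<last>, → nil.
Calling ledger.stash passing k=crubro, v=-76, yielding 1748-10-16.
Calling chron.roll passing n=115, and get 1749-02-08.
I invoke chron.whichday(), yielding Saturday.
Now I run chron.monthhop passing n=-23, and observe 1747-03-08.

Answer: 1749-02-08


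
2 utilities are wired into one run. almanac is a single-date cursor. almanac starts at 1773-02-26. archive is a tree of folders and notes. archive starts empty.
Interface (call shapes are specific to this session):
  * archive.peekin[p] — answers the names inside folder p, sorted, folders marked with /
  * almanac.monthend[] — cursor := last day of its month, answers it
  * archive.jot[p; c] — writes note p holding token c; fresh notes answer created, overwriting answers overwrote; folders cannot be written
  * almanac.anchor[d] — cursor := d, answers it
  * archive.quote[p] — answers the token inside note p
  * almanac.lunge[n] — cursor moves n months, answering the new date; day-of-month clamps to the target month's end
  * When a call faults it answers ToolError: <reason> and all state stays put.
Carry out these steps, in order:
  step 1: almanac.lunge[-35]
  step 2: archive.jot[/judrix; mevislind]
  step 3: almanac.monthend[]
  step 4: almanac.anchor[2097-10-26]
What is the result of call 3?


Answer: 1770-03-31

Derivation:
I call lunge with n: -35, and see 1770-03-26.
I try jot with p: /judrix, c: mevislind, → created.
I invoke monthend(), and see 1770-03-31.
I invoke anchor with d: 2097-10-26, and see 2097-10-26.


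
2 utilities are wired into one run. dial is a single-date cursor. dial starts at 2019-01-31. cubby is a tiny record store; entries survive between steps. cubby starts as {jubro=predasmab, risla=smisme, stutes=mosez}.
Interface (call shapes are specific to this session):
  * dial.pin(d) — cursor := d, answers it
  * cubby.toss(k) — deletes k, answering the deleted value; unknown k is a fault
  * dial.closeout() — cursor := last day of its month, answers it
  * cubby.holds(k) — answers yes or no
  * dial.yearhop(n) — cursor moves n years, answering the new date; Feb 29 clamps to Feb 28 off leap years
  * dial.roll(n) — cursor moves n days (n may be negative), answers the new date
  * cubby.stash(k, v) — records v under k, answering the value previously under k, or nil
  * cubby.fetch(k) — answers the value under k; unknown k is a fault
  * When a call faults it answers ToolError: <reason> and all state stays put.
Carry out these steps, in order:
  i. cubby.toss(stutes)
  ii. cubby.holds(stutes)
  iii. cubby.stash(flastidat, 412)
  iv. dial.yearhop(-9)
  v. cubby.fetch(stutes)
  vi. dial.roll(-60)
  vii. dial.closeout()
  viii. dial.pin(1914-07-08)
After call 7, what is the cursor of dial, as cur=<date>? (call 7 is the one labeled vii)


Answer: cur=2009-12-31

Derivation:
% cubby.toss stutes
= mosez
% cubby.holds stutes
= no
% cubby.stash flastidat 412
= nil
% dial.yearhop -9
= 2010-01-31
% cubby.fetch stutes
= ToolError: no such key stutes
% dial.roll -60
= 2009-12-02
% dial.closeout
= 2009-12-31
% dial.pin 1914-07-08
= 1914-07-08


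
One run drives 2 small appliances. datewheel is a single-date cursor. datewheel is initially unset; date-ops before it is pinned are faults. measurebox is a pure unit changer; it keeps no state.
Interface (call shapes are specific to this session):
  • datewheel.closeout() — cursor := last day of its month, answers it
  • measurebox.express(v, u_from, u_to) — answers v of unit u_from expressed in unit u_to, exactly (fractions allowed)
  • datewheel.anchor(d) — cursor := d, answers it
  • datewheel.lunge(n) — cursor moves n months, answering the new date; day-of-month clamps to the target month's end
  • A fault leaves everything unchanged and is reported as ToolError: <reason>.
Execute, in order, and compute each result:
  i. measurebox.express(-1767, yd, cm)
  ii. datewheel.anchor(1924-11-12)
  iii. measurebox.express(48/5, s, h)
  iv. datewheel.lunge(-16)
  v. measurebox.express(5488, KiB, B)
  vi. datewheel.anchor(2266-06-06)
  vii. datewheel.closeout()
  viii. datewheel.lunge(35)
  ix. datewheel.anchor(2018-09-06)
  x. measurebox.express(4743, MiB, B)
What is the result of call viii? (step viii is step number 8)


Using express using v: -1767, u_from: yd, u_to: cm: -4039362/25.
I invoke anchor using d: 1924-11-12, yielding 1924-11-12.
Then express using v: 48/5, u_from: s, u_to: h, → 1/375.
Invoking lunge using n: -16, and observe 1923-07-12.
Next I call express using v: 5488, u_from: KiB, u_to: B, and see 5619712.
I try anchor using d: 2266-06-06, — result: 2266-06-06.
I invoke closeout: 2266-06-30.
Then lunge using n: 35, and observe 2269-05-30.
I invoke anchor using d: 2018-09-06, and get 2018-09-06.
Now I run express using v: 4743, u_from: MiB, u_to: B, — result: 4973395968.

Answer: 2269-05-30


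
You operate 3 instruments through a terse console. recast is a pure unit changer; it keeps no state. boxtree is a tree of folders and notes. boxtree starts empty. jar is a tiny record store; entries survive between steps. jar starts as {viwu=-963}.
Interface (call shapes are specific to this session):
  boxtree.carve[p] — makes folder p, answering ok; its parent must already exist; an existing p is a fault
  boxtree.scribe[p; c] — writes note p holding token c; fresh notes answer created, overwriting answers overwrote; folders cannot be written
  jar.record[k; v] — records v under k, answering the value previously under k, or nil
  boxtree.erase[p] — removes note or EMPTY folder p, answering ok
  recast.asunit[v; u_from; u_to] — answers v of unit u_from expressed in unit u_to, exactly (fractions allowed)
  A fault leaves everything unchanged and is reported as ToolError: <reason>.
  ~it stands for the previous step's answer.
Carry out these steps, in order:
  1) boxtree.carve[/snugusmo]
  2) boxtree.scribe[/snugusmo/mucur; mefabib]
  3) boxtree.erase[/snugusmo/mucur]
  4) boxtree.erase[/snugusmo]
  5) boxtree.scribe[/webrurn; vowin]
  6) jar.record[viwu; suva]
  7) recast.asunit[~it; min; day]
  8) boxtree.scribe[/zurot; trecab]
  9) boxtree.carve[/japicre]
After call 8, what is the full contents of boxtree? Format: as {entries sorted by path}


Answer: {webrurn=vowin, zurot=trecab}

Derivation:
$ boxtree.carve p='/snugusmo'
[out] ok
$ boxtree.scribe p='/snugusmo/mucur' c='mefabib'
[out] created
$ boxtree.erase p='/snugusmo/mucur'
[out] ok
$ boxtree.erase p='/snugusmo'
[out] ok
$ boxtree.scribe p='/webrurn' c='vowin'
[out] created
$ jar.record k='viwu' v='suva'
[out] -963
$ recast.asunit v='~it' u_from='min' u_to='day'
[out] -107/160
$ boxtree.scribe p='/zurot' c='trecab'
[out] created
$ boxtree.carve p='/japicre'
[out] ok


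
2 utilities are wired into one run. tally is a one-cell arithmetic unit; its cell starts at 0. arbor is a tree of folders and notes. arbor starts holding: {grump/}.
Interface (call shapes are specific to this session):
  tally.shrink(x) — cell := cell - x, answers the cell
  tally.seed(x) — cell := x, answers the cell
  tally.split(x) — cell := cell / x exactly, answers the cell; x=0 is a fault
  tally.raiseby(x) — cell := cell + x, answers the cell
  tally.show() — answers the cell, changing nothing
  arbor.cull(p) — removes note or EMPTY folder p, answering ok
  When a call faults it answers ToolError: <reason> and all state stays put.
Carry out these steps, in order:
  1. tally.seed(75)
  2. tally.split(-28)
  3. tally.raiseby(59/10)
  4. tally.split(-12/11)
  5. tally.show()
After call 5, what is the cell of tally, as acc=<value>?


Answer: acc=-4961/1680

Derivation:
% 1. tally.seed(x→75) => 75
% 2. tally.split(x→-28) => -75/28
% 3. tally.raiseby(x→59/10) => 451/140
% 4. tally.split(x→-12/11) => -4961/1680
% 5. tally.show() => -4961/1680


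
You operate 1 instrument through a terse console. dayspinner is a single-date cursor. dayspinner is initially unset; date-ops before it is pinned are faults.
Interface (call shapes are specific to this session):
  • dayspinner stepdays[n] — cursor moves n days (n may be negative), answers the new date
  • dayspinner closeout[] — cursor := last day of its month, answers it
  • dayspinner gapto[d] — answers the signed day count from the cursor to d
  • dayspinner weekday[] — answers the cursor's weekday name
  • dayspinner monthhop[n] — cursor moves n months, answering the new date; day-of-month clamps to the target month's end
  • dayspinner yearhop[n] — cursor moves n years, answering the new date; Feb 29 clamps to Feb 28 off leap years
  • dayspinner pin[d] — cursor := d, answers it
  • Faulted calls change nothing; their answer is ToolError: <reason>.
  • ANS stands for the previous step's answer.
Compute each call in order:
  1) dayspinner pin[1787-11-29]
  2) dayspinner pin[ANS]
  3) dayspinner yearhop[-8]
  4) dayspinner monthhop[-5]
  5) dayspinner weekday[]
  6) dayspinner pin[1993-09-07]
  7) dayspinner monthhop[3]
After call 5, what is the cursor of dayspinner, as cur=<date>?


Answer: cur=1779-06-29

Derivation:
>> dayspinner pin(d=1787-11-29)
<< 1787-11-29
>> dayspinner pin(d=ANS)
<< 1787-11-29
>> dayspinner yearhop(n=-8)
<< 1779-11-29
>> dayspinner monthhop(n=-5)
<< 1779-06-29
>> dayspinner weekday()
<< Tuesday
>> dayspinner pin(d=1993-09-07)
<< 1993-09-07
>> dayspinner monthhop(n=3)
<< 1993-12-07


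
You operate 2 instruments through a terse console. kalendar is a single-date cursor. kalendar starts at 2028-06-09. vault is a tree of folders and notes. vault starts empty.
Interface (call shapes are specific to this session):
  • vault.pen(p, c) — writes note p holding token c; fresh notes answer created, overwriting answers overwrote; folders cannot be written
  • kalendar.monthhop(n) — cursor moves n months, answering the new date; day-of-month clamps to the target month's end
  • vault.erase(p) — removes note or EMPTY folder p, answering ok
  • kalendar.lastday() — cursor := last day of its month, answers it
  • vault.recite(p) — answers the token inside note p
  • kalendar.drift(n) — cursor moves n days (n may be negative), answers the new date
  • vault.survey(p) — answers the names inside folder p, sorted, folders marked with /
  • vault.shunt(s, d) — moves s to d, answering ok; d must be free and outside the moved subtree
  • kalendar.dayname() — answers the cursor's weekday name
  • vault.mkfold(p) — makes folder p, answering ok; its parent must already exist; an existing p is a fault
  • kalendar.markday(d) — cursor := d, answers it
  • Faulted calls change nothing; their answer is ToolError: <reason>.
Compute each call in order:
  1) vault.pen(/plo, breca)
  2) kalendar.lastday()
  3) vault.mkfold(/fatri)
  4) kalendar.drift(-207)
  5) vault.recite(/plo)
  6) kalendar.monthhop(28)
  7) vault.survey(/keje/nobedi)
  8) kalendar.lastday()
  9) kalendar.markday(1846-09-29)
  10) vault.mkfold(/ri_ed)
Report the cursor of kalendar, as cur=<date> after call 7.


Answer: cur=2030-04-06

Derivation:
Using pen on p: /plo, c: breca, giving created.
I run lastday, — result: 2028-06-30.
Then mkfold on p: /fatri, and get ok.
Now I run drift on n: -207, which returns 2027-12-06.
Calling recite on p: /plo, → breca.
I call monthhop on n: 28, which returns 2030-04-06.
Then survey on p: /keje/nobedi: ToolError: not found.
I try lastday, giving 2030-04-30.
Calling markday on d: 1846-09-29, and get 1846-09-29.
I call mkfold on p: /ri_ed: ok.


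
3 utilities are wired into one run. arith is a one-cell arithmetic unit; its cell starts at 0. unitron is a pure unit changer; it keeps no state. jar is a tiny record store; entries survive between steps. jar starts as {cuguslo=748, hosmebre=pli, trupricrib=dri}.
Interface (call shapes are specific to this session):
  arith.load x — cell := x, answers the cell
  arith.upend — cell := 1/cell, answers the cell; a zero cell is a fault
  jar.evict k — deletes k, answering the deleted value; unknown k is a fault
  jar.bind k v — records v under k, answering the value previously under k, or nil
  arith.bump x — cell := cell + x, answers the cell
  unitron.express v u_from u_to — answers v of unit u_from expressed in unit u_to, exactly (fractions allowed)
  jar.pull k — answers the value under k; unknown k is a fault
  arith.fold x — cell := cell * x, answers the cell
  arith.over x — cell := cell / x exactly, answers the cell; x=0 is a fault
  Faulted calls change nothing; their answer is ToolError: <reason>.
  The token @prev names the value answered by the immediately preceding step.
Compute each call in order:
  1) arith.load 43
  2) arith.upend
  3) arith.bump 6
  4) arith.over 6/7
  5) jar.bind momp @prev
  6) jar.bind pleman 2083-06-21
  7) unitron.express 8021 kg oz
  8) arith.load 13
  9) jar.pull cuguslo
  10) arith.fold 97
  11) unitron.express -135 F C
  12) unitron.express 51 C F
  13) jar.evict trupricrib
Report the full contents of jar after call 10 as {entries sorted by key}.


==> load(x='43')
<== 43
==> upend()
<== 1/43
==> bump(x='6')
<== 259/43
==> over(x='6/7')
<== 1813/258
==> bind(k='momp', v='@prev')
<== nil
==> bind(k='pleman', v='2083-06-21')
<== nil
==> express(v='8021', u_from='kg', u_to='oz')
<== 12833600000000/45359237
==> load(x='13')
<== 13
==> pull(k='cuguslo')
<== 748
==> fold(x='97')
<== 1261
==> express(v='-135', u_from='F', u_to='C')
<== -835/9
==> express(v='51', u_from='C', u_to='F')
<== 619/5
==> evict(k='trupricrib')
<== dri

Answer: {cuguslo=748, hosmebre=pli, momp=1813/258, pleman=2083-06-21, trupricrib=dri}


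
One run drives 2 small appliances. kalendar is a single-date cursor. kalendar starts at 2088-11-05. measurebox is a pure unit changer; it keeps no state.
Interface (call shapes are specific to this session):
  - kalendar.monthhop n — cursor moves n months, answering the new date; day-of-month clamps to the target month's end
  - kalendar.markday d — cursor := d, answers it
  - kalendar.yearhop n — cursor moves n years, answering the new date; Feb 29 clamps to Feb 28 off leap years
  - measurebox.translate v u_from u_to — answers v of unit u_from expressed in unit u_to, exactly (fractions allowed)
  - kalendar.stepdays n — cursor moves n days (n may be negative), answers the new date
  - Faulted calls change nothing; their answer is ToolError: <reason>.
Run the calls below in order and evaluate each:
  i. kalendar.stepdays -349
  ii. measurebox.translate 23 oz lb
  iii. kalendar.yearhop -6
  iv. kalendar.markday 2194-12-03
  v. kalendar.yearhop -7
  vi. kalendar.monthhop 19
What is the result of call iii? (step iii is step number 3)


Answer: 2081-11-22

Derivation:
→ stepdays(n: -349)
← 2087-11-22
→ translate(v: 23, u_from: oz, u_to: lb)
← 23/16
→ yearhop(n: -6)
← 2081-11-22
→ markday(d: 2194-12-03)
← 2194-12-03
→ yearhop(n: -7)
← 2187-12-03
→ monthhop(n: 19)
← 2189-07-03


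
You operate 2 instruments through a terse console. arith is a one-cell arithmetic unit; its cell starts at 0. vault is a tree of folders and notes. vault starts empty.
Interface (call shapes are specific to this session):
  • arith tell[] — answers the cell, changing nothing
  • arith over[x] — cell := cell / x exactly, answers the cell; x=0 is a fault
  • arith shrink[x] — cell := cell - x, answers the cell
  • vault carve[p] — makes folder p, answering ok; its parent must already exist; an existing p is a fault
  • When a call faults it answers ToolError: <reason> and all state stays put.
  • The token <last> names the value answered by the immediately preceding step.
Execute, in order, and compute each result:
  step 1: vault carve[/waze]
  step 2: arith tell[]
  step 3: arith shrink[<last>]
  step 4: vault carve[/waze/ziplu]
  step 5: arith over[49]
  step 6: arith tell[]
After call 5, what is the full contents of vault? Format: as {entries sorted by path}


// vault carve(p='/waze') => ok
// arith tell() => 0
// arith shrink(x='<last>') => 0
// vault carve(p='/waze/ziplu') => ok
// arith over(x='49') => 0
// arith tell() => 0

Answer: {waze/, waze/ziplu/}
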